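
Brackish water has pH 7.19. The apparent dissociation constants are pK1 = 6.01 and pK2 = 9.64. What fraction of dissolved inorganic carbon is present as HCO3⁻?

α₁ = 1 / (1 + [H⁺]/K1 + K2/[H⁺]) = 1 / (1 + 10^-1.18 + 10^-2.45)
   = 1 / (1 + 0.066069 + 0.0035481) = 1/1.0696 = 0.9349

α₁ = 0.935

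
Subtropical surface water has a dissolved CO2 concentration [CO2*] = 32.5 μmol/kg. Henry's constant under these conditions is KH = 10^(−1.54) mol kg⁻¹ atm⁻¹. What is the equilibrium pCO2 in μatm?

KH = 10^(−1.54) = 2.884×10^-2 mol kg⁻¹ atm⁻¹
pCO2 = [CO2*]/KH = 32.5×10^-6 / 2.884×10^-2 = 1.13×10^-3 atm = 1130 μatm

pCO2 = 1130 μatm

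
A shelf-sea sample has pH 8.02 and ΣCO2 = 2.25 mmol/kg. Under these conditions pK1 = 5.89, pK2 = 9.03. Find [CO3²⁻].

[CO3²⁻] = 0.199 mmol/kg

α₂ = 1 / (1 + [H⁺]/K2 + [H⁺]²/(K1K2)) = 1 / (1 + 10^+1.01 + 10^-1.12)
   = 1 / (1 + 10.233 + 0.075858) = 1/11.309 = 0.08843
[CO3²⁻] = α₂ × DIC = 0.08843 × 2.25 = 0.199 mmol/kg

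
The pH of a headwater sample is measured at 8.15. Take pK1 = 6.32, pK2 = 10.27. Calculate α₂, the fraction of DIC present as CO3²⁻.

α₂ = 1 / (1 + [H⁺]/K2 + [H⁺]²/(K1K2)) = 1 / (1 + 10^+2.12 + 10^+0.29)
   = 1 / (1 + 131.83 + 1.9498) = 1/134.78 = 0.007420

α₂ = 0.00742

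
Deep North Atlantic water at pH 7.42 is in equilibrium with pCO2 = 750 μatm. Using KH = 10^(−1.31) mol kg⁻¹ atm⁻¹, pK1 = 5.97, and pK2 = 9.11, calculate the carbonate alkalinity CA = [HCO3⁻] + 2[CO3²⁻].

[CO2*] = KH · pCO2 = 10^(−1.31) × 750×10^-6 = 3.673×10^-5 mol/kg
α₀ = 1/(1 + K1/[H⁺] + K1K2/[H⁺]²) = 1/(1 + 10^+1.45 + 10^-0.24) = 0.03360
DIC = [CO2*]/α₀ = 3.673×10^-5 / 0.03360 = 1.093 mmol/kg
CA = (α₁ + 2α₂)·DIC = (0.9471 + 2×0.01934) × 1.093 = 1.08 mmol/kg

CA = 1.08 mmol/kg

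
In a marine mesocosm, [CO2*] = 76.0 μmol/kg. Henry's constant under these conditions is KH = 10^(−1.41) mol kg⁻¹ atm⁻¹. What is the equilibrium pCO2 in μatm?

pCO2 = 1950 μatm

KH = 10^(−1.41) = 3.890×10^-2 mol kg⁻¹ atm⁻¹
pCO2 = [CO2*]/KH = 76.0×10^-6 / 3.890×10^-2 = 1.95×10^-3 atm = 1950 μatm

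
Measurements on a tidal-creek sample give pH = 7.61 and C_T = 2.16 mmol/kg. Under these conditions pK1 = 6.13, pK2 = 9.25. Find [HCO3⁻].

[HCO3⁻] = 2.05 mmol/kg

α₁ = 1 / (1 + [H⁺]/K1 + K2/[H⁺]) = 1 / (1 + 10^-1.48 + 10^-1.64)
   = 1 / (1 + 0.033113 + 0.022909) = 1/1.0560 = 0.9470
[HCO3⁻] = α₁ × DIC = 0.9470 × 2.16 = 2.05 mmol/kg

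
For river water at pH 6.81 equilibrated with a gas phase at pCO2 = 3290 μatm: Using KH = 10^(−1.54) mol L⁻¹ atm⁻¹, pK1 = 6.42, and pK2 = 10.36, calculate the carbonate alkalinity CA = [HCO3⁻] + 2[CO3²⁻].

[CO2*] = KH · pCO2 = 10^(−1.54) × 3290×10^-6 = 9.488×10^-5 mol/L
α₀ = 1/(1 + K1/[H⁺] + K1K2/[H⁺]²) = 1/(1 + 10^+0.39 + 10^-3.16) = 0.2894
DIC = [CO2*]/α₀ = 9.488×10^-5 / 0.2894 = 0.3279 mmol/L
CA = (α₁ + 2α₂)·DIC = (0.7104 + 2×0.0002002) × 0.3279 = 0.233 mmol/L

CA = 0.233 mmol/L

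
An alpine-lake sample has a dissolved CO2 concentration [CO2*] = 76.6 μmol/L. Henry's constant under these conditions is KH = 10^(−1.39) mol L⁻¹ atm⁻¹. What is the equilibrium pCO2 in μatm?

KH = 10^(−1.39) = 4.074×10^-2 mol L⁻¹ atm⁻¹
pCO2 = [CO2*]/KH = 76.6×10^-6 / 4.074×10^-2 = 1.88×10^-3 atm = 1880 μatm

pCO2 = 1880 μatm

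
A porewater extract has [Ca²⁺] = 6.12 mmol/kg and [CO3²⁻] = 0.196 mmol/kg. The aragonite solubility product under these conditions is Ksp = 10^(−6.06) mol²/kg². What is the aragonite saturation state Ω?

Ω = 1.38

Ksp = 10^(−6.06) = 8.710×10^-7
Ω = [Ca²⁺][CO3²⁻]/Ksp = (6.12×10^-3)(0.196×10^-3) / 8.710×10^-7 = 1.38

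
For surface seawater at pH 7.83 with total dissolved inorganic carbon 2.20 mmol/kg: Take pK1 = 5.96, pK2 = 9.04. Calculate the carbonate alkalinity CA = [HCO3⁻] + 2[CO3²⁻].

CA = [HCO3⁻] + 2[CO3²⁻] = (α₁ + 2α₂)·DIC
At pH 7.83: [H⁺]/K1 = 10^-1.87 = 0.013490, K2/[H⁺] = 10^-1.21 = 0.061660
α₁ = 1/(1 + 0.013490 + 0.061660) = 1/1.0751 = 0.9301; α₂ = α₁·K2/[H⁺] = 0.05735
α₁ + 2α₂ = 1.0448
CA = 1.0448 × 2.20 = 2.30 mmol/kg

CA = 2.30 mmol/kg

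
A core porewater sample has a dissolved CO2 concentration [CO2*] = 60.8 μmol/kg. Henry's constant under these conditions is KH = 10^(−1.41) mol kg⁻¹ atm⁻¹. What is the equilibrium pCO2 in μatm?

pCO2 = 1560 μatm

KH = 10^(−1.41) = 3.890×10^-2 mol kg⁻¹ atm⁻¹
pCO2 = [CO2*]/KH = 60.8×10^-6 / 3.890×10^-2 = 1.56×10^-3 atm = 1560 μatm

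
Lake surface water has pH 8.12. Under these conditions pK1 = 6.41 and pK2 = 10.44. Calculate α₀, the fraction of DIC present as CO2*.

α₀ = 1 / (1 + K1/[H⁺] + K1K2/[H⁺]²) = 1 / (1 + 10^+1.71 + 10^-0.61)
   = 1 / (1 + 51.286 + 0.24547) = 1/52.532 = 0.01904

α₀ = 0.0190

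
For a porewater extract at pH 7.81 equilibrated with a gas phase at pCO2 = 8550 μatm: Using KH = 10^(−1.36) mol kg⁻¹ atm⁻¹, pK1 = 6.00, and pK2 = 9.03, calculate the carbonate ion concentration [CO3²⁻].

[CO2*] = KH · pCO2 = 10^(−1.36) × 8550×10^-6 = 3.732×10^-4 mol/kg
α₀ = 1/(1 + K1/[H⁺] + K1K2/[H⁺]²) = 1/(1 + 10^+1.81 + 10^+0.59) = 0.01440
DIC = [CO2*]/α₀ = 3.732×10^-4 / 0.01440 = 25.92 mmol/kg
[CO3²⁻] = α₂·DIC; α₂ = 0.05601, so [CO3²⁻] = 0.05601 × 25.92 = 1.45 mmol/kg

[CO3²⁻] = 1.45 mmol/kg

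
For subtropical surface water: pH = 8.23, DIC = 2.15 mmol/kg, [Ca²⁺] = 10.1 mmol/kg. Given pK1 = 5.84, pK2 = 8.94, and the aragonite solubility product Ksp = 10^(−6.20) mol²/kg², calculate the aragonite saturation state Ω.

Ω = 5.60

α₂ = 1 / (1 + [H⁺]/K2 + [H⁺]²/(K1K2)) = 1 / (1 + 10^+0.71 + 10^-1.68)
   = 1 / (1 + 5.1286 + 0.020893) = 1/6.1495 = 0.1626
[CO3²⁻] = α₂ × DIC = 0.1626 × 2.15 = 0.3496 mmol/kg
Ksp = 10^(−6.20) = 6.310×10^-7
Ω = [Ca²⁺][CO3²⁻]/Ksp = (10.1×10^-3)(3.496×10^-4) / 6.310×10^-7 = 5.60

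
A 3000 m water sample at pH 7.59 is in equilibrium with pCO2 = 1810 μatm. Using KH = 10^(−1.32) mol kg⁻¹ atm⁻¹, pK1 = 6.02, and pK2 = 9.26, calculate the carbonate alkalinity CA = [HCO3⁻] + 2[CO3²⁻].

CA = 3.36 mmol/kg

[CO2*] = KH · pCO2 = 10^(−1.32) × 1810×10^-6 = 8.663×10^-5 mol/kg
α₀ = 1/(1 + K1/[H⁺] + K1K2/[H⁺]²) = 1/(1 + 10^+1.57 + 10^-0.10) = 0.02568
DIC = [CO2*]/α₀ = 8.663×10^-5 / 0.02568 = 3.374 mmol/kg
CA = (α₁ + 2α₂)·DIC = (0.9539 + 2×0.02039) × 3.374 = 3.36 mmol/kg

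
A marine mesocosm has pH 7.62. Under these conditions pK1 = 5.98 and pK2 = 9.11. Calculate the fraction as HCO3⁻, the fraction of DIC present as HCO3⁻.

α₁ = 0.948

α₁ = 1 / (1 + [H⁺]/K1 + K2/[H⁺]) = 1 / (1 + 10^-1.64 + 10^-1.49)
   = 1 / (1 + 0.022909 + 0.032359) = 1/1.0553 = 0.9476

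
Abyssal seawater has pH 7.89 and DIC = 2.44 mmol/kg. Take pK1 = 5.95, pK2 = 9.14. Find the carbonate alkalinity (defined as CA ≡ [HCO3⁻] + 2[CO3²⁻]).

CA = [HCO3⁻] + 2[CO3²⁻] = (α₁ + 2α₂)·DIC
At pH 7.89: [H⁺]/K1 = 10^-1.94 = 0.011482, K2/[H⁺] = 10^-1.25 = 0.056234
α₁ = 1/(1 + 0.011482 + 0.056234) = 1/1.0677 = 0.9366; α₂ = α₁·K2/[H⁺] = 0.05267
α₁ + 2α₂ = 1.0419
CA = 1.0419 × 2.44 = 2.54 mmol/kg

CA = 2.54 mmol/kg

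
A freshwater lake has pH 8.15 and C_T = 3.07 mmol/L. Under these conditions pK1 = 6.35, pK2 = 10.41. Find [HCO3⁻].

[HCO3⁻] = 3.01 mmol/L

α₁ = 1 / (1 + [H⁺]/K1 + K2/[H⁺]) = 1 / (1 + 10^-1.80 + 10^-2.26)
   = 1 / (1 + 0.015849 + 0.0054954) = 1/1.0213 = 0.9791
[HCO3⁻] = α₁ × DIC = 0.9791 × 3.07 = 3.01 mmol/L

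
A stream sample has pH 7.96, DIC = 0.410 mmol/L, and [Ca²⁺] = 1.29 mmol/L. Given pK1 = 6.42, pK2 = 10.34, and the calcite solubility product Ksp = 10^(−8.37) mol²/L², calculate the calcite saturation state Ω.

α₂ = 1 / (1 + [H⁺]/K2 + [H⁺]²/(K1K2)) = 1 / (1 + 10^+2.38 + 10^+0.84)
   = 1 / (1 + 239.88 + 6.9183) = 1/247.80 = 0.004035
[CO3²⁻] = α₂ × DIC = 0.004035 × 0.410 = 0.001655 mmol/L = 1.655 μmol/L
Ksp = 10^(−8.37) = 4.266×10^-9
Ω = [Ca²⁺][CO3²⁻]/Ksp = (1.29×10^-3)(1.655×10^-6) / 4.266×10^-9 = 0.500

Ω = 0.500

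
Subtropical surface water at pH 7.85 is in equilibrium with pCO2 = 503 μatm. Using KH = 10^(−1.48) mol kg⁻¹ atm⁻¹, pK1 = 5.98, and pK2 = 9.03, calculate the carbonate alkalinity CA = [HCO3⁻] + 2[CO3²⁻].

CA = 1.40 mmol/kg

[CO2*] = KH · pCO2 = 10^(−1.48) × 503×10^-6 = 1.666×10^-5 mol/kg
α₀ = 1/(1 + K1/[H⁺] + K1K2/[H⁺]²) = 1/(1 + 10^+1.87 + 10^+0.69) = 0.01250
DIC = [CO2*]/α₀ = 1.666×10^-5 / 0.01250 = 1.333 mmol/kg
CA = (α₁ + 2α₂)·DIC = (0.9263 + 2×0.06120) × 1.333 = 1.40 mmol/kg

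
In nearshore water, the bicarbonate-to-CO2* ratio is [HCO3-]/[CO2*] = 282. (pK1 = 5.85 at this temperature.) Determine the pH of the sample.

From K1 = [H⁺][HCO3-]/[CO2*]:  pH = pK1 + log₁₀([HCO3-]/[CO2*])
log₁₀(282) = +2.450
pH = 5.85 + (+2.450) = 8.30

pH = 8.30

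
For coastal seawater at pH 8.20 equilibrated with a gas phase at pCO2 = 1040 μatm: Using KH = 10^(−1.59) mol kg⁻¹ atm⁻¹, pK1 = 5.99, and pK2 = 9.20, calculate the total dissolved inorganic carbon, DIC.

[CO2*] = KH · pCO2 = 10^(−1.59) × 1040×10^-6 = 2.673×10^-5 mol/kg
α₀ = 1/(1 + K1/[H⁺] + K1K2/[H⁺]²) = 1/(1 + 10^+2.21 + 10^+1.21) = 0.005574
DIC = [CO2*]/α₀ = 2.673×10^-5 / 0.005574 = 4.80 mmol/kg

DIC = 4.80 mmol/kg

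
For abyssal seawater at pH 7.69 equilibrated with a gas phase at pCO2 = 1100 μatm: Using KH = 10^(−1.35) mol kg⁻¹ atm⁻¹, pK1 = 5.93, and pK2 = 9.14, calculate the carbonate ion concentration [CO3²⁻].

[CO2*] = KH · pCO2 = 10^(−1.35) × 1100×10^-6 = 4.914×10^-5 mol/kg
α₀ = 1/(1 + K1/[H⁺] + K1K2/[H⁺]²) = 1/(1 + 10^+1.76 + 10^+0.31) = 0.01651
DIC = [CO2*]/α₀ = 4.914×10^-5 / 0.01651 = 2.977 mmol/kg
[CO3²⁻] = α₂·DIC; α₂ = 0.03370, so [CO3²⁻] = 0.03370 × 2.977 = 0.100 mmol/kg

[CO3²⁻] = 0.100 mmol/kg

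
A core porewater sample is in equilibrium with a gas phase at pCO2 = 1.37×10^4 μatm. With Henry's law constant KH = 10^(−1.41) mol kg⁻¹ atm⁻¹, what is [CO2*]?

[CO2*] = 533 μmol/kg

KH = 10^(−1.41) = 3.890×10^-2 mol kg⁻¹ atm⁻¹
[CO2*] = KH · pCO2 = 3.890×10^-2 × 1.37×10^4×10^-6 atm = 5.33×10^-4 mol/kg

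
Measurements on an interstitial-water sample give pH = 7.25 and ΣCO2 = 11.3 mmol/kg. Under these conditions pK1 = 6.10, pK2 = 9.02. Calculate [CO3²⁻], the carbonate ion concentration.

[CO3²⁻] = 0.176 mmol/kg

α₂ = 1 / (1 + [H⁺]/K2 + [H⁺]²/(K1K2)) = 1 / (1 + 10^+1.77 + 10^+0.62)
   = 1 / (1 + 58.884 + 4.1687) = 1/64.053 = 0.01561
[CO3²⁻] = α₂ × DIC = 0.01561 × 11.3 = 0.176 mmol/kg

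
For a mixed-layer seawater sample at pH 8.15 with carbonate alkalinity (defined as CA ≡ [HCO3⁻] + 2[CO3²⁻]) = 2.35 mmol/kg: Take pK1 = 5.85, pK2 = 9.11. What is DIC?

DIC = 2.15 mmol/kg

CA = [HCO3⁻] + 2[CO3²⁻] = (α₁ + 2α₂)·DIC
At pH 8.15: [H⁺]/K1 = 10^-2.30 = 0.0050119, K2/[H⁺] = 10^-0.96 = 0.10965
α₁ = 1/(1 + 0.0050119 + 0.10965) = 1/1.1147 = 0.8971; α₂ = α₁·K2/[H⁺] = 0.09837
α₁ + 2α₂ = 1.0939
DIC = CA / (α₁ + 2α₂) = 2.35 / 1.0939 = 2.15 mmol/kg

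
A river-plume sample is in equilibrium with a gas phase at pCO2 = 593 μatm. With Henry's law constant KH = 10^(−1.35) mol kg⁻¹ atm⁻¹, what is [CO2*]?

KH = 10^(−1.35) = 4.467×10^-2 mol kg⁻¹ atm⁻¹
[CO2*] = KH · pCO2 = 4.467×10^-2 × 593×10^-6 atm = 2.65×10^-5 mol/kg

[CO2*] = 26.5 μmol/kg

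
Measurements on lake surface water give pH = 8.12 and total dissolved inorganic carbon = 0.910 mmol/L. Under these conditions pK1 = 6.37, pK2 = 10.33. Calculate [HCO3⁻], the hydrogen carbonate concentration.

α₁ = 1 / (1 + [H⁺]/K1 + K2/[H⁺]) = 1 / (1 + 10^-1.75 + 10^-2.21)
   = 1 / (1 + 0.017783 + 0.0061660) = 1/1.0239 = 0.9766
[HCO3⁻] = α₁ × DIC = 0.9766 × 0.910 = 0.889 mmol/L

[HCO3⁻] = 0.889 mmol/L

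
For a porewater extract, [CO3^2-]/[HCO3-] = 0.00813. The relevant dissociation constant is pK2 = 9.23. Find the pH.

From K2 = [H⁺][CO3^2-]/[HCO3-]:  pH = pK2 + log₁₀([CO3^2-]/[HCO3-])
log₁₀(0.00813) = -2.090
pH = 9.23 + (-2.090) = 7.14

pH = 7.14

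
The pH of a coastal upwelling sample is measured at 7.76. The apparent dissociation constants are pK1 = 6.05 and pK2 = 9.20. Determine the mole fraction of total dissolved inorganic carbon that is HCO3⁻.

α₁ = 1 / (1 + [H⁺]/K1 + K2/[H⁺]) = 1 / (1 + 10^-1.71 + 10^-1.44)
   = 1 / (1 + 0.019498 + 0.036308) = 1/1.0558 = 0.9471

α₁ = 0.947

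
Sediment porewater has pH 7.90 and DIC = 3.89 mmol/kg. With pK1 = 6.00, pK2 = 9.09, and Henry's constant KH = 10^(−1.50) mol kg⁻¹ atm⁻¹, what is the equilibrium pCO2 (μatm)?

α₀ = 1 / (1 + K1/[H⁺] + K1K2/[H⁺]²) = 1 / (1 + 10^+1.90 + 10^+0.71)
   = 1 / (1 + 79.433 + 5.1286) = 1/85.561 = 0.01169
[CO2*] = α₀ × DIC = 0.01169 × 3.89 = 0.04546 mmol/kg
pCO2 = [CO2*]/KH = 4.546×10^-5 / 3.162×10^-2 = 1440 μatm

pCO2 = 1440 μatm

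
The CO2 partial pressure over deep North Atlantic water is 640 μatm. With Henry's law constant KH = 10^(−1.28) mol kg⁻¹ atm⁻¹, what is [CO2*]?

KH = 10^(−1.28) = 5.248×10^-2 mol kg⁻¹ atm⁻¹
[CO2*] = KH · pCO2 = 5.248×10^-2 × 640×10^-6 atm = 3.36×10^-5 mol/kg

[CO2*] = 33.6 μmol/kg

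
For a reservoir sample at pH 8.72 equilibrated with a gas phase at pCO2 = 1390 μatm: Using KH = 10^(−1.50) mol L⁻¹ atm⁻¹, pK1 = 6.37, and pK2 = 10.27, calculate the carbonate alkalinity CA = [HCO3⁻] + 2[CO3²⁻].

CA = 10.4 mmol/L

[CO2*] = KH · pCO2 = 10^(−1.50) × 1390×10^-6 = 4.396×10^-5 mol/L
α₀ = 1/(1 + K1/[H⁺] + K1K2/[H⁺]²) = 1/(1 + 10^+2.35 + 10^+0.80) = 0.004326
DIC = [CO2*]/α₀ = 4.396×10^-5 / 0.004326 = 10.16 mmol/L
CA = (α₁ + 2α₂)·DIC = (0.9684 + 2×0.02729) × 10.16 = 10.4 mmol/L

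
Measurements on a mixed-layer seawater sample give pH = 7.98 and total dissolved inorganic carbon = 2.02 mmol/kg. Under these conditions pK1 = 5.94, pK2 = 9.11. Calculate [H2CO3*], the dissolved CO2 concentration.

α₀ = 1 / (1 + K1/[H⁺] + K1K2/[H⁺]²) = 1 / (1 + 10^+2.04 + 10^+0.91)
   = 1 / (1 + 109.65 + 8.1283) = 1/118.78 = 0.008419
[CO2*] = α₀ × DIC = 0.008419 × 2.02 = 0.0170 mmol/kg = 17.0 μmol/kg

[CO2*] = 17.0 μmol/kg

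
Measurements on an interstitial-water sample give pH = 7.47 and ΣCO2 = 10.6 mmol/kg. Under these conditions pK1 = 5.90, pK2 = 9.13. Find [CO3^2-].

[CO3²⁻] = 0.221 mmol/kg

α₂ = 1 / (1 + [H⁺]/K2 + [H⁺]²/(K1K2)) = 1 / (1 + 10^+1.66 + 10^+0.09)
   = 1 / (1 + 45.709 + 1.2303) = 1/47.939 = 0.02086
[CO3²⁻] = α₂ × DIC = 0.02086 × 10.6 = 0.221 mmol/kg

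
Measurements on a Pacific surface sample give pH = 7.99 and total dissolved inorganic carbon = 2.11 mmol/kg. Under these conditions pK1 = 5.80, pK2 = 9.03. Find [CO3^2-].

α₂ = 1 / (1 + [H⁺]/K2 + [H⁺]²/(K1K2)) = 1 / (1 + 10^+1.04 + 10^-1.15)
   = 1 / (1 + 10.965 + 0.070795) = 1/12.036 = 0.08309
[CO3²⁻] = α₂ × DIC = 0.08309 × 2.11 = 0.175 mmol/kg

[CO3²⁻] = 0.175 mmol/kg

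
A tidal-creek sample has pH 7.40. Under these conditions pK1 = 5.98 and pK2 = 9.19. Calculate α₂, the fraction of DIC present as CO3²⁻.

α₂ = 1 / (1 + [H⁺]/K2 + [H⁺]²/(K1K2)) = 1 / (1 + 10^+1.79 + 10^+0.37)
   = 1 / (1 + 61.660 + 2.3442) = 1/65.004 = 0.01538

α₂ = 0.0154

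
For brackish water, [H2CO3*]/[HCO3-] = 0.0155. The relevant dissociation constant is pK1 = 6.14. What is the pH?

pH = 7.95

From K1 = [H⁺][HCO3-]/[H2CO3*]:  pH = pK1 − log₁₀([H2CO3*]/[HCO3-])
log₁₀(0.0155) = -1.810
pH = 6.14 − (-1.810) = 7.95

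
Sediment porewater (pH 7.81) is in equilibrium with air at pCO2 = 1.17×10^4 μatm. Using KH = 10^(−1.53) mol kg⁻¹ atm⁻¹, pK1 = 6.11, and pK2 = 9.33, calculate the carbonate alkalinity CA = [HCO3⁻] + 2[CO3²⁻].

CA = 18.4 mmol/kg

[CO2*] = KH · pCO2 = 10^(−1.53) × 1.17×10^4×10^-6 = 3.453×10^-4 mol/kg
α₀ = 1/(1 + K1/[H⁺] + K1K2/[H⁺]²) = 1/(1 + 10^+1.70 + 10^+0.18) = 0.01900
DIC = [CO2*]/α₀ = 3.453×10^-4 / 0.01900 = 18.17 mmol/kg
CA = (α₁ + 2α₂)·DIC = (0.9522 + 2×0.02876) × 18.17 = 18.4 mmol/kg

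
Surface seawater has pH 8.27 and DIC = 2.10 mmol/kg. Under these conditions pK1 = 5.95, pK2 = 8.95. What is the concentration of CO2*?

α₀ = 1 / (1 + K1/[H⁺] + K1K2/[H⁺]²) = 1 / (1 + 10^+2.32 + 10^+1.64)
   = 1 / (1 + 208.93 + 43.652) = 1/253.58 = 0.003944
[CO2*] = α₀ × DIC = 0.003944 × 2.10 = 0.00828 mmol/kg = 8.28 μmol/kg

[CO2*] = 8.28 μmol/kg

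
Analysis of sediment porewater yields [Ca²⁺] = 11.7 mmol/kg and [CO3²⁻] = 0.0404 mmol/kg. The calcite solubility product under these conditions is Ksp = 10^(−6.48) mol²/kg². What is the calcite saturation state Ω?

Ksp = 10^(−6.48) = 3.311×10^-7
Ω = [Ca²⁺][CO3²⁻]/Ksp = (11.7×10^-3)(0.0404×10^-3) / 3.311×10^-7 = 1.43

Ω = 1.43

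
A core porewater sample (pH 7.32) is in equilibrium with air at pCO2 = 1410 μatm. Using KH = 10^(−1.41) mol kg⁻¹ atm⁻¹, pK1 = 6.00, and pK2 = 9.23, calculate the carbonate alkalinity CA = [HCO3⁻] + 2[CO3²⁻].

CA = 1.17 mmol/kg

[CO2*] = KH · pCO2 = 10^(−1.41) × 1410×10^-6 = 5.486×10^-5 mol/kg
α₀ = 1/(1 + K1/[H⁺] + K1K2/[H⁺]²) = 1/(1 + 10^+1.32 + 10^-0.59) = 0.04515
DIC = [CO2*]/α₀ = 5.486×10^-5 / 0.04515 = 1.215 mmol/kg
CA = (α₁ + 2α₂)·DIC = (0.9432 + 2×0.01160) × 1.215 = 1.17 mmol/kg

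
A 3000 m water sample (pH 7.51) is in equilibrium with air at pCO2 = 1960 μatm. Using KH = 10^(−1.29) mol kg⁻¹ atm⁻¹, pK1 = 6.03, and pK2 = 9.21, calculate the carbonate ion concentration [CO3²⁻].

[CO3²⁻] = 0.0606 mmol/kg

[CO2*] = KH · pCO2 = 10^(−1.29) × 1960×10^-6 = 1.005×10^-4 mol/kg
α₀ = 1/(1 + K1/[H⁺] + K1K2/[H⁺]²) = 1/(1 + 10^+1.48 + 10^-0.22) = 0.03144
DIC = [CO2*]/α₀ = 1.005×10^-4 / 0.03144 = 3.197 mmol/kg
[CO3²⁻] = α₂·DIC; α₂ = 0.01895, so [CO3²⁻] = 0.01895 × 3.197 = 0.0606 mmol/kg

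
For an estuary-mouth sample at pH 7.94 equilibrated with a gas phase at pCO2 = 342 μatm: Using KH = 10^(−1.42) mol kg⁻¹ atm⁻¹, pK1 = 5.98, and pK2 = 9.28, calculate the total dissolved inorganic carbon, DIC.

DIC = 1.25 mmol/kg

[CO2*] = KH · pCO2 = 10^(−1.42) × 342×10^-6 = 1.300×10^-5 mol/kg
α₀ = 1/(1 + K1/[H⁺] + K1K2/[H⁺]²) = 1/(1 + 10^+1.96 + 10^+0.62) = 0.01038
DIC = [CO2*]/α₀ = 1.300×10^-5 / 0.01038 = 1.25 mmol/kg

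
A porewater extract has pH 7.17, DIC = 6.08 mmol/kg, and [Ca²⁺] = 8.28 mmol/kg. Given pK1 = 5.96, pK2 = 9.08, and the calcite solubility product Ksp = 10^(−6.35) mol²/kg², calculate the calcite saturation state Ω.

α₂ = 1 / (1 + [H⁺]/K2 + [H⁺]²/(K1K2)) = 1 / (1 + 10^+1.91 + 10^+0.70)
   = 1 / (1 + 81.283 + 5.0119) = 1/87.295 = 0.01146
[CO3²⁻] = α₂ × DIC = 0.01146 × 6.08 = 0.06965 mmol/kg
Ksp = 10^(−6.35) = 4.467×10^-7
Ω = [Ca²⁺][CO3²⁻]/Ksp = (8.28×10^-3)(6.965×10^-5) / 4.467×10^-7 = 1.29

Ω = 1.29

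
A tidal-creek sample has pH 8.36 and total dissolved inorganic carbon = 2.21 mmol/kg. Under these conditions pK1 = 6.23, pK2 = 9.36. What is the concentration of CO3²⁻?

[CO3²⁻] = 0.200 mmol/kg

α₂ = 1 / (1 + [H⁺]/K2 + [H⁺]²/(K1K2)) = 1 / (1 + 10^+1.00 + 10^-1.13)
   = 1 / (1 + 10.000 + 0.074131) = 1/11.074 = 0.09030
[CO3²⁻] = α₂ × DIC = 0.09030 × 2.21 = 0.200 mmol/kg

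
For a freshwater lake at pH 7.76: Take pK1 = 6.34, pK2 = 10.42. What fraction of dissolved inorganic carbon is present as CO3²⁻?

α₂ = 0.00210

α₂ = 1 / (1 + [H⁺]/K2 + [H⁺]²/(K1K2)) = 1 / (1 + 10^+2.66 + 10^+1.24)
   = 1 / (1 + 457.09 + 17.378) = 1/475.47 = 0.002103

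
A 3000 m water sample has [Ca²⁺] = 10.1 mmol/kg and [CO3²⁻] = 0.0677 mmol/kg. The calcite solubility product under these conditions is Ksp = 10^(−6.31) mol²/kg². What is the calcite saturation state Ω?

Ksp = 10^(−6.31) = 4.898×10^-7
Ω = [Ca²⁺][CO3²⁻]/Ksp = (10.1×10^-3)(0.0677×10^-3) / 4.898×10^-7 = 1.40

Ω = 1.40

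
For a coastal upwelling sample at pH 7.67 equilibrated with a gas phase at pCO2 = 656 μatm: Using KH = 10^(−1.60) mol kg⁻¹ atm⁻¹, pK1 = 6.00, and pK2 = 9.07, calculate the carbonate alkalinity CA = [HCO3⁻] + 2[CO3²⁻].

CA = 0.832 mmol/kg

[CO2*] = KH · pCO2 = 10^(−1.60) × 656×10^-6 = 1.648×10^-5 mol/kg
α₀ = 1/(1 + K1/[H⁺] + K1K2/[H⁺]²) = 1/(1 + 10^+1.67 + 10^+0.27) = 0.02015
DIC = [CO2*]/α₀ = 1.648×10^-5 / 0.02015 = 0.8179 mmol/kg
CA = (α₁ + 2α₂)·DIC = (0.9423 + 2×0.03752) × 0.8179 = 0.832 mmol/kg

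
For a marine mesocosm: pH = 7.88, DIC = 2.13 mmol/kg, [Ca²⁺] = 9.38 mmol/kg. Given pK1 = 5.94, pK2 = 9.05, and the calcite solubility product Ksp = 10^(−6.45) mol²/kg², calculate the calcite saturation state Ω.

α₂ = 1 / (1 + [H⁺]/K2 + [H⁺]²/(K1K2)) = 1 / (1 + 10^+1.17 + 10^-0.77)
   = 1 / (1 + 14.791 + 0.16982) = 1/15.961 = 0.06265
[CO3²⁻] = α₂ × DIC = 0.06265 × 2.13 = 0.1335 mmol/kg
Ksp = 10^(−6.45) = 3.548×10^-7
Ω = [Ca²⁺][CO3²⁻]/Ksp = (9.38×10^-3)(1.335×10^-4) / 3.548×10^-7 = 3.53

Ω = 3.53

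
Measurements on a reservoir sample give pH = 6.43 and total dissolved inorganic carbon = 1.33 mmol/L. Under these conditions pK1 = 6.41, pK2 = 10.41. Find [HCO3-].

[HCO3⁻] = 0.680 mmol/L

α₁ = 1 / (1 + [H⁺]/K1 + K2/[H⁺]) = 1 / (1 + 10^-0.02 + 10^-3.98)
   = 1 / (1 + 0.95499 + 0.00010471) = 1/1.9551 = 0.5115
[HCO3⁻] = α₁ × DIC = 0.5115 × 1.33 = 0.680 mmol/L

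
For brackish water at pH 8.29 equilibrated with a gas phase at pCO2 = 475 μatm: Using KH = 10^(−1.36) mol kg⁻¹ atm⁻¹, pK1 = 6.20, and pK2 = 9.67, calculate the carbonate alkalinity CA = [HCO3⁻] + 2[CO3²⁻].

CA = 2.76 mmol/kg

[CO2*] = KH · pCO2 = 10^(−1.36) × 475×10^-6 = 2.073×10^-5 mol/kg
α₀ = 1/(1 + K1/[H⁺] + K1K2/[H⁺]²) = 1/(1 + 10^+2.09 + 10^+0.71) = 0.007743
DIC = [CO2*]/α₀ = 2.073×10^-5 / 0.007743 = 2.678 mmol/kg
CA = (α₁ + 2α₂)·DIC = (0.9525 + 2×0.03971) × 2.678 = 2.76 mmol/kg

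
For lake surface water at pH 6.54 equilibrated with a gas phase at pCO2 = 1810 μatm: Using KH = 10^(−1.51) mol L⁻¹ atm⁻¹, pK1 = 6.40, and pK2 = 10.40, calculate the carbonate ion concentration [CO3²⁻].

[CO3²⁻] = 0.0107 μmol/L

[CO2*] = KH · pCO2 = 10^(−1.51) × 1810×10^-6 = 5.593×10^-5 mol/L
α₀ = 1/(1 + K1/[H⁺] + K1K2/[H⁺]²) = 1/(1 + 10^+0.14 + 10^-3.72) = 0.4201
DIC = [CO2*]/α₀ = 5.593×10^-5 / 0.4201 = 0.1332 mmol/L
[CO3²⁻] = α₂·DIC; α₂ = 8.004×10^-5, so [CO3²⁻] = 8.004×10^-5 × 0.1332 = 1.07×10^-5 mmol/L = 0.0107 μmol/L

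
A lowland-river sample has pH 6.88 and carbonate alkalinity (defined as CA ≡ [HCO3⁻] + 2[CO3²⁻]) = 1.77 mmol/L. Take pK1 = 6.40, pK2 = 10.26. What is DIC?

CA = [HCO3⁻] + 2[CO3²⁻] = (α₁ + 2α₂)·DIC
At pH 6.88: [H⁺]/K1 = 10^-0.48 = 0.33113, K2/[H⁺] = 10^-3.38 = 0.00041687
α₁ = 1/(1 + 0.33113 + 0.00041687) = 1/1.3315 = 0.7510; α₂ = α₁·K2/[H⁺] = 0.0003131
α₁ + 2α₂ = 0.7516
DIC = CA / (α₁ + 2α₂) = 1.77 / 0.7516 = 2.35 mmol/L

DIC = 2.35 mmol/L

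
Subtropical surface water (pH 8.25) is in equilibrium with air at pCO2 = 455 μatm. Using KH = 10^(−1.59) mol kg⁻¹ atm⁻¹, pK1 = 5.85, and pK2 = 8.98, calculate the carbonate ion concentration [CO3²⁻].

[CO2*] = KH · pCO2 = 10^(−1.59) × 455×10^-6 = 1.170×10^-5 mol/kg
α₀ = 1/(1 + K1/[H⁺] + K1K2/[H⁺]²) = 1/(1 + 10^+2.40 + 10^+1.67) = 0.003345
DIC = [CO2*]/α₀ = 1.170×10^-5 / 0.003345 = 3.496 mmol/kg
[CO3²⁻] = α₂·DIC; α₂ = 0.1565, so [CO3²⁻] = 0.1565 × 3.496 = 0.547 mmol/kg

[CO3²⁻] = 0.547 mmol/kg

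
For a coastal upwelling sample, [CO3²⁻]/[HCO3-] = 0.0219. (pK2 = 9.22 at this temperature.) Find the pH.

From K2 = [H⁺][CO3²⁻]/[HCO3-]:  pH = pK2 + log₁₀([CO3²⁻]/[HCO3-])
log₁₀(0.0219) = -1.660
pH = 9.22 + (-1.660) = 7.56

pH = 7.56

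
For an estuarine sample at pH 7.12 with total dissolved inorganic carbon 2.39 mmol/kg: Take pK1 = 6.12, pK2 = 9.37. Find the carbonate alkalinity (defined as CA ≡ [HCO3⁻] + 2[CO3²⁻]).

CA = [HCO3⁻] + 2[CO3²⁻] = (α₁ + 2α₂)·DIC
At pH 7.12: [H⁺]/K1 = 10^-1.00 = 0.10000, K2/[H⁺] = 10^-2.25 = 0.0056234
α₁ = 1/(1 + 0.10000 + 0.0056234) = 1/1.1056 = 0.9045; α₂ = α₁·K2/[H⁺] = 0.005086
α₁ + 2α₂ = 0.9146
CA = 0.9146 × 2.39 = 2.19 mmol/kg

CA = 2.19 mmol/kg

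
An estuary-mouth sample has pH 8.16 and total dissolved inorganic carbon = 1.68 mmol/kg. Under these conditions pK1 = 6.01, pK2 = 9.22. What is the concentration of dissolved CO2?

α₀ = 1 / (1 + K1/[H⁺] + K1K2/[H⁺]²) = 1 / (1 + 10^+2.15 + 10^+1.09)
   = 1 / (1 + 141.25 + 12.303) = 1/154.56 = 0.006470
[CO2*] = α₀ × DIC = 0.006470 × 1.68 = 0.0109 mmol/kg = 10.9 μmol/kg

[CO2*] = 10.9 μmol/kg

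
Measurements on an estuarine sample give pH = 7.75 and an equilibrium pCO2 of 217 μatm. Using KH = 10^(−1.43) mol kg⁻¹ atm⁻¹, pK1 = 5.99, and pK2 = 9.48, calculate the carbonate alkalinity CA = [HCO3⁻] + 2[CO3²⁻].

[CO2*] = KH · pCO2 = 10^(−1.43) × 217×10^-6 = 8.062×10^-6 mol/kg
α₀ = 1/(1 + K1/[H⁺] + K1K2/[H⁺]²) = 1/(1 + 10^+1.76 + 10^+0.03) = 0.01677
DIC = [CO2*]/α₀ = 8.062×10^-6 / 0.01677 = 0.4806 mmol/kg
CA = (α₁ + 2α₂)·DIC = (0.9653 + 2×0.01797) × 0.4806 = 0.481 mmol/kg

CA = 0.481 mmol/kg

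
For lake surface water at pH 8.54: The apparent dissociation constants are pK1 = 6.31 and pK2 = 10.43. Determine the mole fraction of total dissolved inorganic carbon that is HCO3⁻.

α₁ = 0.982

α₁ = 1 / (1 + [H⁺]/K1 + K2/[H⁺]) = 1 / (1 + 10^-2.23 + 10^-1.89)
   = 1 / (1 + 0.0058884 + 0.012882) = 1/1.0188 = 0.9816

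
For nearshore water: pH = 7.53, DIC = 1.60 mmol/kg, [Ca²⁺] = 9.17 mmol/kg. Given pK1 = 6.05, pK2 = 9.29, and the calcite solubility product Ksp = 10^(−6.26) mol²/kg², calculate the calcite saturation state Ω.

α₂ = 1 / (1 + [H⁺]/K2 + [H⁺]²/(K1K2)) = 1 / (1 + 10^+1.76 + 10^+0.28)
   = 1 / (1 + 57.544 + 1.9055) = 1/60.449 = 0.01654
[CO3²⁻] = α₂ × DIC = 0.01654 × 1.60 = 0.02647 mmol/kg
Ksp = 10^(−6.26) = 5.495×10^-7
Ω = [Ca²⁺][CO3²⁻]/Ksp = (9.17×10^-3)(2.647×10^-5) / 5.495×10^-7 = 0.442

Ω = 0.442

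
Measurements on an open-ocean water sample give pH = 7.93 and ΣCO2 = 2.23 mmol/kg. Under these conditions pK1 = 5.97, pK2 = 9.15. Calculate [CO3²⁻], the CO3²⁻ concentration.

α₂ = 1 / (1 + [H⁺]/K2 + [H⁺]²/(K1K2)) = 1 / (1 + 10^+1.22 + 10^-0.74)
   = 1 / (1 + 16.596 + 0.18197) = 1/17.778 = 0.05625
[CO3²⁻] = α₂ × DIC = 0.05625 × 2.23 = 0.125 mmol/kg

[CO3²⁻] = 0.125 mmol/kg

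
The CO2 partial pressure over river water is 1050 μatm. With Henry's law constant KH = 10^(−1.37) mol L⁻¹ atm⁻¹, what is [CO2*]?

KH = 10^(−1.37) = 4.266×10^-2 mol L⁻¹ atm⁻¹
[CO2*] = KH · pCO2 = 4.266×10^-2 × 1050×10^-6 atm = 4.48×10^-5 mol/L

[CO2*] = 44.8 μmol/L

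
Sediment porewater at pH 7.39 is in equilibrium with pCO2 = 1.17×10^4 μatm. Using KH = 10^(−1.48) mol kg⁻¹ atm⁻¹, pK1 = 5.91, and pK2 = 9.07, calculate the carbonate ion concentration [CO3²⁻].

[CO3²⁻] = 0.244 mmol/kg

[CO2*] = KH · pCO2 = 10^(−1.48) × 1.17×10^4×10^-6 = 3.874×10^-4 mol/kg
α₀ = 1/(1 + K1/[H⁺] + K1K2/[H⁺]²) = 1/(1 + 10^+1.48 + 10^-0.20) = 0.03142
DIC = [CO2*]/α₀ = 3.874×10^-4 / 0.03142 = 12.33 mmol/kg
[CO3²⁻] = α₂·DIC; α₂ = 0.01982, so [CO3²⁻] = 0.01982 × 12.33 = 0.244 mmol/kg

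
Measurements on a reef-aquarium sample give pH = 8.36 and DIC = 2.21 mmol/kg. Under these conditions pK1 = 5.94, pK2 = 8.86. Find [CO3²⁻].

α₂ = 1 / (1 + [H⁺]/K2 + [H⁺]²/(K1K2)) = 1 / (1 + 10^+0.50 + 10^-1.92)
   = 1 / (1 + 3.1623 + 0.012023) = 1/4.1743 = 0.2396
[CO3²⁻] = α₂ × DIC = 0.2396 × 2.21 = 0.529 mmol/kg

[CO3²⁻] = 0.529 mmol/kg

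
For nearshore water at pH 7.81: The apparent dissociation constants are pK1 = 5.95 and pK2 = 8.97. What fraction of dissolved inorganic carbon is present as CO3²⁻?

α₂ = 0.0639

α₂ = 1 / (1 + [H⁺]/K2 + [H⁺]²/(K1K2)) = 1 / (1 + 10^+1.16 + 10^-0.70)
   = 1 / (1 + 14.454 + 0.19953) = 1/15.654 = 0.06388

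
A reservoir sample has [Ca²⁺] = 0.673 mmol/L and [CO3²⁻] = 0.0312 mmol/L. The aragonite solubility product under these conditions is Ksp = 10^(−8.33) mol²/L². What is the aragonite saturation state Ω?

Ksp = 10^(−8.33) = 4.677×10^-9
Ω = [Ca²⁺][CO3²⁻]/Ksp = (0.673×10^-3)(0.0312×10^-3) / 4.677×10^-9 = 4.49

Ω = 4.49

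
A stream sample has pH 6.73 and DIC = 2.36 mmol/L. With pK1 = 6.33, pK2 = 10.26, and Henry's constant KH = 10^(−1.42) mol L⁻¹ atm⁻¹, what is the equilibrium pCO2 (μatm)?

pCO2 = 1.77×10^4 μatm

α₀ = 1 / (1 + K1/[H⁺] + K1K2/[H⁺]²) = 1 / (1 + 10^+0.40 + 10^-3.13)
   = 1 / (1 + 2.5119 + 0.00074131) = 1/3.5126 = 0.2847
[CO2*] = α₀ × DIC = 0.2847 × 2.36 = 0.6719 mmol/L
pCO2 = [CO2*]/KH = 6.719×10^-4 / 3.802×10^-2 = 1.77×10^4 μatm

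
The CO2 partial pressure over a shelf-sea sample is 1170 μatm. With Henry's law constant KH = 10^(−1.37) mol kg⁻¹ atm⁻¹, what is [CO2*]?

KH = 10^(−1.37) = 4.266×10^-2 mol kg⁻¹ atm⁻¹
[CO2*] = KH · pCO2 = 4.266×10^-2 × 1170×10^-6 atm = 4.99×10^-5 mol/kg

[CO2*] = 49.9 μmol/kg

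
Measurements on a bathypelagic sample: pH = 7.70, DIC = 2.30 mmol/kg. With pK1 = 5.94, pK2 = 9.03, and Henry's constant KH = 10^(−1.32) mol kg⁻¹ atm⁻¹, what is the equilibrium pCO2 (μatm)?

pCO2 = 785 μatm

α₀ = 1 / (1 + K1/[H⁺] + K1K2/[H⁺]²) = 1 / (1 + 10^+1.76 + 10^+0.43)
   = 1 / (1 + 57.544 + 2.6915) = 1/61.236 = 0.01633
[CO2*] = α₀ × DIC = 0.01633 × 2.30 = 0.03756 mmol/kg
pCO2 = [CO2*]/KH = 3.756×10^-5 / 4.786×10^-2 = 785 μatm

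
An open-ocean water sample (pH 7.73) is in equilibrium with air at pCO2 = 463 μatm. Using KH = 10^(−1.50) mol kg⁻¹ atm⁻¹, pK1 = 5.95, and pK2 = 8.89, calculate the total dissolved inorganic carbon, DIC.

DIC = 0.958 mmol/kg

[CO2*] = KH · pCO2 = 10^(−1.50) × 463×10^-6 = 1.464×10^-5 mol/kg
α₀ = 1/(1 + K1/[H⁺] + K1K2/[H⁺]²) = 1/(1 + 10^+1.78 + 10^+0.62) = 0.01528
DIC = [CO2*]/α₀ = 1.464×10^-5 / 0.01528 = 0.958 mmol/kg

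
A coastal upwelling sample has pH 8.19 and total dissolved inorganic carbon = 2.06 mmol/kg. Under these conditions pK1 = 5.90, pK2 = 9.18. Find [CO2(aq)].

[CO2*] = 9.54 μmol/kg

α₀ = 1 / (1 + K1/[H⁺] + K1K2/[H⁺]²) = 1 / (1 + 10^+2.29 + 10^+1.30)
   = 1 / (1 + 194.98 + 19.953) = 1/215.94 = 0.004631
[CO2*] = α₀ × DIC = 0.004631 × 2.06 = 0.00954 mmol/kg = 9.54 μmol/kg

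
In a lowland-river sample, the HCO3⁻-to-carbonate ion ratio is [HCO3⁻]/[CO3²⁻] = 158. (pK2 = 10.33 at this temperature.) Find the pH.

From K2 = [H⁺][CO3²⁻]/[HCO3⁻]:  pH = pK2 − log₁₀([HCO3⁻]/[CO3²⁻])
log₁₀(158) = +2.199
pH = 10.33 − (+2.199) = 8.13

pH = 8.13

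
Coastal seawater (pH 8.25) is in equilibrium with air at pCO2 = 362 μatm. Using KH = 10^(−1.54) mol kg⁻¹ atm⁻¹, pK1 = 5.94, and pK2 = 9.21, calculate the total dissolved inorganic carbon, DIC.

DIC = 2.38 mmol/kg

[CO2*] = KH · pCO2 = 10^(−1.54) × 362×10^-6 = 1.044×10^-5 mol/kg
α₀ = 1/(1 + K1/[H⁺] + K1K2/[H⁺]²) = 1/(1 + 10^+2.31 + 10^+1.35) = 0.004394
DIC = [CO2*]/α₀ = 1.044×10^-5 / 0.004394 = 2.38 mmol/kg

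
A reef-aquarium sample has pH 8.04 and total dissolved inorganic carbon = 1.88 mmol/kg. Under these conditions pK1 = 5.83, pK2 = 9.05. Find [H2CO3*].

[CO2*] = 10.5 μmol/kg

α₀ = 1 / (1 + K1/[H⁺] + K1K2/[H⁺]²) = 1 / (1 + 10^+2.21 + 10^+1.20)
   = 1 / (1 + 162.18 + 15.849) = 1/179.03 = 0.005586
[CO2*] = α₀ × DIC = 0.005586 × 1.88 = 0.0105 mmol/kg = 10.5 μmol/kg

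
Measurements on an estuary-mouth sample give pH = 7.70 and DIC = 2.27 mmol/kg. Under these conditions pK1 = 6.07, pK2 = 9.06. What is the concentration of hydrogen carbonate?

α₁ = 1 / (1 + [H⁺]/K1 + K2/[H⁺]) = 1 / (1 + 10^-1.63 + 10^-1.36)
   = 1 / (1 + 0.023442 + 0.043652) = 1/1.0671 = 0.9371
[HCO3⁻] = α₁ × DIC = 0.9371 × 2.27 = 2.13 mmol/kg

[HCO3⁻] = 2.13 mmol/kg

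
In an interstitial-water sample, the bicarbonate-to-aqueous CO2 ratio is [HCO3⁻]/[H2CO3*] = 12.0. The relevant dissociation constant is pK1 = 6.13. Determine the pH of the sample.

From K1 = [H⁺][HCO3⁻]/[H2CO3*]:  pH = pK1 + log₁₀([HCO3⁻]/[H2CO3*])
log₁₀(12.0) = +1.079
pH = 6.13 + (+1.079) = 7.21

pH = 7.21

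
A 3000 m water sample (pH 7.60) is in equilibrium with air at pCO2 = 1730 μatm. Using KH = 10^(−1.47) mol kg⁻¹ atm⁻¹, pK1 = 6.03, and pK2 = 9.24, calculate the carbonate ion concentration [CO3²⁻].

[CO3²⁻] = 0.0499 mmol/kg

[CO2*] = KH · pCO2 = 10^(−1.47) × 1730×10^-6 = 5.862×10^-5 mol/kg
α₀ = 1/(1 + K1/[H⁺] + K1K2/[H⁺]²) = 1/(1 + 10^+1.57 + 10^-0.07) = 0.02564
DIC = [CO2*]/α₀ = 5.862×10^-5 / 0.02564 = 2.286 mmol/kg
[CO3²⁻] = α₂·DIC; α₂ = 0.02182, so [CO3²⁻] = 0.02182 × 2.286 = 0.0499 mmol/kg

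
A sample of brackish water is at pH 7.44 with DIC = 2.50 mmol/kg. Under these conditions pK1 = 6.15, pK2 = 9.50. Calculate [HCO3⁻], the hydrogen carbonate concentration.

α₁ = 1 / (1 + [H⁺]/K1 + K2/[H⁺]) = 1 / (1 + 10^-1.29 + 10^-2.06)
   = 1 / (1 + 0.051286 + 0.0087096) = 1/1.0600 = 0.9434
[HCO3⁻] = α₁ × DIC = 0.9434 × 2.50 = 2.36 mmol/kg

[HCO3⁻] = 2.36 mmol/kg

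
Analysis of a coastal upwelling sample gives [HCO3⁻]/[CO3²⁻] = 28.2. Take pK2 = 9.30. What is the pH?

From K2 = [H⁺][CO3²⁻]/[HCO3⁻]:  pH = pK2 − log₁₀([HCO3⁻]/[CO3²⁻])
log₁₀(28.2) = +1.450
pH = 9.30 − (+1.450) = 7.85

pH = 7.85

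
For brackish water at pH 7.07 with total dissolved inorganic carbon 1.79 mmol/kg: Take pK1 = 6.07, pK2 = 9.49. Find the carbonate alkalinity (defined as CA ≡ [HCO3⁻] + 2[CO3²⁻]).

CA = [HCO3⁻] + 2[CO3²⁻] = (α₁ + 2α₂)·DIC
At pH 7.07: [H⁺]/K1 = 10^-1.00 = 0.10000, K2/[H⁺] = 10^-2.42 = 0.0038019
α₁ = 1/(1 + 0.10000 + 0.0038019) = 1/1.1038 = 0.9060; α₂ = α₁·K2/[H⁺] = 0.003444
α₁ + 2α₂ = 0.9128
CA = 0.9128 × 1.79 = 1.63 mmol/kg

CA = 1.63 mmol/kg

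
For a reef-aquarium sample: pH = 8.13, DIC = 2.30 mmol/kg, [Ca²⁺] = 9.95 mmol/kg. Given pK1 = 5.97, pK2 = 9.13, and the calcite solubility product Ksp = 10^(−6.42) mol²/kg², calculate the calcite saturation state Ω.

Ω = 5.44

α₂ = 1 / (1 + [H⁺]/K2 + [H⁺]²/(K1K2)) = 1 / (1 + 10^+1.00 + 10^-1.16)
   = 1 / (1 + 10.000 + 0.069183) = 1/11.069 = 0.09034
[CO3²⁻] = α₂ × DIC = 0.09034 × 2.30 = 0.2078 mmol/kg
Ksp = 10^(−6.42) = 3.802×10^-7
Ω = [Ca²⁺][CO3²⁻]/Ksp = (9.95×10^-3)(2.078×10^-4) / 3.802×10^-7 = 5.44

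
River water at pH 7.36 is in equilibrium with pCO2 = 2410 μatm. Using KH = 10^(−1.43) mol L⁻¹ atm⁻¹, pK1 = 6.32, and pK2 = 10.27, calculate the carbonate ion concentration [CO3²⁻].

[CO2*] = KH · pCO2 = 10^(−1.43) × 2410×10^-6 = 8.954×10^-5 mol/L
α₀ = 1/(1 + K1/[H⁺] + K1K2/[H⁺]²) = 1/(1 + 10^+1.04 + 10^-1.87) = 0.08348
DIC = [CO2*]/α₀ = 8.954×10^-5 / 0.08348 = 1.073 mmol/L
[CO3²⁻] = α₂·DIC; α₂ = 0.001126, so [CO3²⁻] = 0.001126 × 1.073 = 0.00121 mmol/L = 1.21 μmol/L

[CO3²⁻] = 1.21 μmol/L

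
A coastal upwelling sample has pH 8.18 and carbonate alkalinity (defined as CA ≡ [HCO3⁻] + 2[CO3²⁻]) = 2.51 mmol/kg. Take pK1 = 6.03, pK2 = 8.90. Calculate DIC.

CA = [HCO3⁻] + 2[CO3²⁻] = (α₁ + 2α₂)·DIC
At pH 8.18: [H⁺]/K1 = 10^-2.15 = 0.0070795, K2/[H⁺] = 10^-0.72 = 0.19055
α₁ = 1/(1 + 0.0070795 + 0.19055) = 1/1.1976 = 0.8350; α₂ = α₁·K2/[H⁺] = 0.1591
α₁ + 2α₂ = 1.1532
DIC = CA / (α₁ + 2α₂) = 2.51 / 1.1532 = 2.18 mmol/kg

DIC = 2.18 mmol/kg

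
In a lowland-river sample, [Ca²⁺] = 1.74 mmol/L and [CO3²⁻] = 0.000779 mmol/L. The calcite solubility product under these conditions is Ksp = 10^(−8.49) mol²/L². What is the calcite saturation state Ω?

Ksp = 10^(−8.49) = 3.236×10^-9
Ω = [Ca²⁺][CO3²⁻]/Ksp = (1.74×10^-3)(0.000779×10^-3) / 3.236×10^-9 = 0.419

Ω = 0.419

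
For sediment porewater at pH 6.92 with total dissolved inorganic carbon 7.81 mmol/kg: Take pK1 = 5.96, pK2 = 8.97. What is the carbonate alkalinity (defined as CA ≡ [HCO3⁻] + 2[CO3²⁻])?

CA = 7.11 mmol/kg

CA = [HCO3⁻] + 2[CO3²⁻] = (α₁ + 2α₂)·DIC
At pH 6.92: [H⁺]/K1 = 10^-0.96 = 0.10965, K2/[H⁺] = 10^-2.05 = 0.0089125
α₁ = 1/(1 + 0.10965 + 0.0089125) = 1/1.1186 = 0.8940; α₂ = α₁·K2/[H⁺] = 0.007968
α₁ + 2α₂ = 0.9099
CA = 0.9099 × 7.81 = 7.11 mmol/kg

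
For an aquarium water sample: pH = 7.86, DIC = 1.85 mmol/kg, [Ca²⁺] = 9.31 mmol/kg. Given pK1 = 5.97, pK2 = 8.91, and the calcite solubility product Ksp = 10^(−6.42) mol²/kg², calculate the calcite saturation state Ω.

Ω = 3.66

α₂ = 1 / (1 + [H⁺]/K2 + [H⁺]²/(K1K2)) = 1 / (1 + 10^+1.05 + 10^-0.84)
   = 1 / (1 + 11.220 + 0.14454) = 1/12.365 = 0.08088
[CO3²⁻] = α₂ × DIC = 0.08088 × 1.85 = 0.1496 mmol/kg
Ksp = 10^(−6.42) = 3.802×10^-7
Ω = [Ca²⁺][CO3²⁻]/Ksp = (9.31×10^-3)(1.496×10^-4) / 3.802×10^-7 = 3.66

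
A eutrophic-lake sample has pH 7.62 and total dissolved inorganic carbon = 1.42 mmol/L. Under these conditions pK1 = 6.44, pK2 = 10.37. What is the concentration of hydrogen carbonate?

α₁ = 1 / (1 + [H⁺]/K1 + K2/[H⁺]) = 1 / (1 + 10^-1.18 + 10^-2.75)
   = 1 / (1 + 0.066069 + 0.0017783) = 1/1.0678 = 0.9365
[HCO3⁻] = α₁ × DIC = 0.9365 × 1.42 = 1.33 mmol/L

[HCO3⁻] = 1.33 mmol/L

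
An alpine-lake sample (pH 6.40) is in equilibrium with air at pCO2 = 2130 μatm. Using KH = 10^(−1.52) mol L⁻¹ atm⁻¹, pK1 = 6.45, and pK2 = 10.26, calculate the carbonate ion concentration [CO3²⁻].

[CO3²⁻] = 0.00791 μmol/L

[CO2*] = KH · pCO2 = 10^(−1.52) × 2130×10^-6 = 6.432×10^-5 mol/L
α₀ = 1/(1 + K1/[H⁺] + K1K2/[H⁺]²) = 1/(1 + 10^-0.05 + 10^-3.91) = 0.5287
DIC = [CO2*]/α₀ = 6.432×10^-5 / 0.5287 = 0.1217 mmol/L
[CO3²⁻] = α₂·DIC; α₂ = 6.505×10^-5, so [CO3²⁻] = 6.505×10^-5 × 0.1217 = 7.91×10^-6 mmol/L = 0.00791 μmol/L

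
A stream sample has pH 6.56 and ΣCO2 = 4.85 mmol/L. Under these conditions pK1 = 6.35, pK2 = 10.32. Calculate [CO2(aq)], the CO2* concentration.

α₀ = 1 / (1 + K1/[H⁺] + K1K2/[H⁺]²) = 1 / (1 + 10^+0.21 + 10^-3.55)
   = 1 / (1 + 1.6218 + 0.00028184) = 1/2.6221 = 0.3814
[CO2*] = α₀ × DIC = 0.3814 × 4.85 = 1.85 mmol/L

[CO2*] = 1.85 mmol/L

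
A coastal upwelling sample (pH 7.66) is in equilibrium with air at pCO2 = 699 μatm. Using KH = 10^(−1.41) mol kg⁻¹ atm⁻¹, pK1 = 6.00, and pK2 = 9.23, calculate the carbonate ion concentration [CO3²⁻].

[CO2*] = KH · pCO2 = 10^(−1.41) × 699×10^-6 = 2.719×10^-5 mol/kg
α₀ = 1/(1 + K1/[H⁺] + K1K2/[H⁺]²) = 1/(1 + 10^+1.66 + 10^+0.09) = 0.02086
DIC = [CO2*]/α₀ = 2.719×10^-5 / 0.02086 = 1.304 mmol/kg
[CO3²⁻] = α₂·DIC; α₂ = 0.02566, so [CO3²⁻] = 0.02566 × 1.304 = 0.0335 mmol/kg

[CO3²⁻] = 0.0335 mmol/kg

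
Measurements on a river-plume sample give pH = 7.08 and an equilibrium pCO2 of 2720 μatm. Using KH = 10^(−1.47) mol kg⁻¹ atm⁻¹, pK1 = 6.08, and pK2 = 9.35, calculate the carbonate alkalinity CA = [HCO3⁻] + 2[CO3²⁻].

CA = 0.932 mmol/kg

[CO2*] = KH · pCO2 = 10^(−1.47) × 2720×10^-6 = 9.217×10^-5 mol/kg
α₀ = 1/(1 + K1/[H⁺] + K1K2/[H⁺]²) = 1/(1 + 10^+1.00 + 10^-1.27) = 0.09047
DIC = [CO2*]/α₀ = 9.217×10^-5 / 0.09047 = 1.019 mmol/kg
CA = (α₁ + 2α₂)·DIC = (0.9047 + 2×0.004858) × 1.019 = 0.932 mmol/kg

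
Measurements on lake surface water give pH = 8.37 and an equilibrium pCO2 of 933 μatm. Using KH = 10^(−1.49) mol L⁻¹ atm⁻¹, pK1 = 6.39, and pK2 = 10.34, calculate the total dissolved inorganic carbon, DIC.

DIC = 2.94 mmol/L

[CO2*] = KH · pCO2 = 10^(−1.49) × 933×10^-6 = 3.019×10^-5 mol/L
α₀ = 1/(1 + K1/[H⁺] + K1K2/[H⁺]²) = 1/(1 + 10^+1.98 + 10^+0.01) = 0.01025
DIC = [CO2*]/α₀ = 3.019×10^-5 / 0.01025 = 2.94 mmol/L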